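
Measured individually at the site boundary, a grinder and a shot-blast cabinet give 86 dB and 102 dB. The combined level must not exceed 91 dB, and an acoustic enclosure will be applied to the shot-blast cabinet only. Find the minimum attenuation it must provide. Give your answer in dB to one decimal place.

12.7 dB

Fixed contribution from the other source: Σ 10^(L/10) = 10^(86/10) = 3.981e+08 (86.00 dB).
To meet 91 dB overall, the treated shot-blast cabinet may contribute at most 10^(91/10) − 3.981e+08 = 8.608e+08, i.e. 89.35 dB.
Required insertion loss = 102 − 89.35 = 12.65 dB.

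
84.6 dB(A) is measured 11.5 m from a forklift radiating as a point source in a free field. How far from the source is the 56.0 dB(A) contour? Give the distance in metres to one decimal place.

309.5 m

Point-source spreading drops the level by 20·log₁₀(r₂/r₁); inverting, r₂/r₁ = 10^(ΔL/20).
r₂ = 11.5·10^((84.6−56.0)/20) = 11.5·10^(28.6/20) = 309.53 m.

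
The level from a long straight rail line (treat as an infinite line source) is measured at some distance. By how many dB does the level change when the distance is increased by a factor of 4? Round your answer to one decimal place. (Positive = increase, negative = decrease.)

A line source loses 3 dB per doubling of distance; generally ΔL = −10·log₁₀(r₂/r₁).
ΔL = −10·log₁₀(4) = -6.02 dB.

-6.0 dB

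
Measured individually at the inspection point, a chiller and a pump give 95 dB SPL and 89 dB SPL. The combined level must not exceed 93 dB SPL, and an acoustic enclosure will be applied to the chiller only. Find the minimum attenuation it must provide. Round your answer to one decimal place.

4.2 dB

The untreated sources together contribute 10^(89/10) = 7.943e+08, i.e. 89.00 dB SPL.
The limit corresponds to 10^(93/10) = 1.995e+09; subtracting the fixed part leaves 1.201e+09 for the chiller, i.e. 90.80 dB SPL.
Required insertion loss = 95 − 90.80 = 4.20 dB.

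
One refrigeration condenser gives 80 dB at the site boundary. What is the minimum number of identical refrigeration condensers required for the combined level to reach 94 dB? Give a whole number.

The shortfall is 94 − 80 = 14.0 dB, and N units add 10·log₁₀ N, so need 10·log₁₀ N ≥ 14.0.
N ≥ 10^(14.0/10) = 25.119, so N = 26.

26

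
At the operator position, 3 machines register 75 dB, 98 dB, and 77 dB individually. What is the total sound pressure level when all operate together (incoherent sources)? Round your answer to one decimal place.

For uncorrelated sources the intensities add, so convert each level to linear form, sum, and take 10·log₁₀ of the total.
Σ 10^(L/10) = 10^(75/10) + 10^(98/10) + 10^(77/10) = 6.391e+09.
L_total = 10·log₁₀(6.391e+09) = 98.06 dB.

98.1 dB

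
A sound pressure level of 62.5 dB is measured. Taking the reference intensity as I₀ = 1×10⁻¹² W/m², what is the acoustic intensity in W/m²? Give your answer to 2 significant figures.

I/I₀ = 10^(62.5/10) = 1.778e+06, so I = 1.778e+06 × 10⁻¹² W/m².

1.8e-06 W/m²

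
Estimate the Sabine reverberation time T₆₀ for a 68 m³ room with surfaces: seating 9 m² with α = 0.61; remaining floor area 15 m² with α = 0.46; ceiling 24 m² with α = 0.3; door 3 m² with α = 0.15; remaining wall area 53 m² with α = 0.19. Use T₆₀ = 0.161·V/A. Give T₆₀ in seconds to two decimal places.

0.36 s

A = Σ Sᵢαᵢ = 9·0.61 + 15·0.46 + 24·0.3 + 3·0.15 + 53·0.19 = 30.11 m².
T₆₀ = 0.161·V/A = 0.161·68/30.11 = 0.364 s.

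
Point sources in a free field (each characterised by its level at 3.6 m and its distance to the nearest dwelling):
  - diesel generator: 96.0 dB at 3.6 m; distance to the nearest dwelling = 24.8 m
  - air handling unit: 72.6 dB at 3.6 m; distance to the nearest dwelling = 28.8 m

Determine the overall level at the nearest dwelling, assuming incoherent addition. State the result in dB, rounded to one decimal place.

79.3 dB

Apply inverse-square spreading to bring every level to the receiver, then sum 10^(L/10).
diesel generator: 96.0 − 20·log₁₀(24.8/3.6) = 96.0 − 16.76 = 79.24 dB.
air handling unit: 72.6 − 20·log₁₀(28.8/3.6) = 72.6 − 18.06 = 54.54 dB.
Σ 10^(L/10) = 8.417e+07 → L_total = 10·log₁₀(8.417e+07) = 79.25 dB.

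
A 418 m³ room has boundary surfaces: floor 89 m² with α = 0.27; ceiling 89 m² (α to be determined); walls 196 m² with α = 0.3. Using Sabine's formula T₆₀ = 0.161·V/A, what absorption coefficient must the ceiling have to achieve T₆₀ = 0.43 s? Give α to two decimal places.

0.83

A = 0.161·V/T₆₀ = 0.161·418/0.43 = 156.51 m² sabins.
Absorption from the other surfaces = 89·0.27 + 196·0.3 = 82.83 m², so the ceiling must supply 73.68 m² over 89 m².
α = 73.68/89 = 0.828.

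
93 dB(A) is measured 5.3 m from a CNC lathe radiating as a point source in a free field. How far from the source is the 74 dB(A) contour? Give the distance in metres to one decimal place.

The 19.0 dB drop corresponds to a distance ratio of 10^(19.0/20) for a point source.
r₂ = 5.3·10^((93−74)/20) = 5.3·10^(19.0/20) = 47.24 m.

47.2 m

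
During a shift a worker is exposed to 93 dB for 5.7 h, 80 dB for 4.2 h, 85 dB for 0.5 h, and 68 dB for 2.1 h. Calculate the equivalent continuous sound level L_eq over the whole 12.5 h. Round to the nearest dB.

The energy average is taken in the linear domain: L_eq = 10·log₁₀[(Σ tᵢ·10^(Lᵢ/10))/T], T = 12.5 h.
Σ tᵢ·10^(Lᵢ/10) = 5.7·10^(93/10) + 4.2·10^(80/10) + 0.5·10^(85/10) + 2.1·10^(68/10) = 1.196e+10.
L_eq = 10·log₁₀(1.196e+10/12.5) = 89.81 dB.

90 dB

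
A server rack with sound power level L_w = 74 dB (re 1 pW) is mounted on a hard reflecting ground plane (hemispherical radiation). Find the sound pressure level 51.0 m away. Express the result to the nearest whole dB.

The power spreads over a hemisphere of area 2π·r², so L_p = L_w − 10·log₁₀(2π·r²).
2π·r² = 1.634e+04 m², 10·log₁₀ of that is 42.133 dB.
L_p = 74 − 42.133 = 31.87 dB.

32 dB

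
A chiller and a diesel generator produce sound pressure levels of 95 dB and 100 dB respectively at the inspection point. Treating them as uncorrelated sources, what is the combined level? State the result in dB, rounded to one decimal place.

101.2 dB

Incoherent sources combine by intensity addition: L_total = 10·log₁₀(Σ 10^(L_i/10)).
Σ 10^(L/10) = 10^(95/10) + 10^(100/10) = 1.316e+10.
L_total = 10·log₁₀(1.316e+10) = 101.19 dB.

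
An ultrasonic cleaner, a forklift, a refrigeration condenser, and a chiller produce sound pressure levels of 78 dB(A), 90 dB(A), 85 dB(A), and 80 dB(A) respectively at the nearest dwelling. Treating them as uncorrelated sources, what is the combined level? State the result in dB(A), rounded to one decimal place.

91.7 dB(A)

For uncorrelated sources the intensities add, so convert each level to linear form, sum, and take 10·log₁₀ of the total.
Σ 10^(L/10) = 10^(78/10) + 10^(90/10) + 10^(85/10) + 10^(80/10) = 1.479e+09.
L_total = 10·log₁₀(1.479e+09) = 91.70 dB(A).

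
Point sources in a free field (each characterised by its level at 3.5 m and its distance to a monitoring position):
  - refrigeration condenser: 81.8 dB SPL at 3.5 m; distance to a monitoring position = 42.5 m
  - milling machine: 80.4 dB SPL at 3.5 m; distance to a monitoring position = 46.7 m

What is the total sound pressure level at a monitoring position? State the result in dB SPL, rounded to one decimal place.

62.2 dB SPL

Propagate each source to the receiver with L = L_ref − 20·log₁₀(r/r_ref), then add intensities.
refrigeration condenser: 81.8 − 20·log₁₀(42.5/3.5) = 81.8 − 21.69 = 60.11 dB SPL.
milling machine: 80.4 − 20·log₁₀(46.7/3.5) = 80.4 − 22.50 = 57.90 dB SPL.
Σ 10^(L/10) = 1.642e+06 → L_total = 10·log₁₀(1.642e+06) = 62.15 dB SPL.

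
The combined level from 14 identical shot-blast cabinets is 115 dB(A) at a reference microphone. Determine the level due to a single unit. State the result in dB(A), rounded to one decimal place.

103.5 dB(A)

For N identical incoherent sources L_total = L₁ + 10·log₁₀ N, so L₁ = 115 − 10·log₁₀(14) = 115 − 11.461.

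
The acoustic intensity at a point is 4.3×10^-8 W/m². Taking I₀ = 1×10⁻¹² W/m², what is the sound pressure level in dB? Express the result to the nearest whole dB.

46 dB

L = 10·log₁₀(I/I₀) = 10·log₁₀(4.3×10^-8/10⁻¹²) = 10·log₁₀(4.3×10^4).
L = 10·(0.6335 + 4) = 46.33 dB.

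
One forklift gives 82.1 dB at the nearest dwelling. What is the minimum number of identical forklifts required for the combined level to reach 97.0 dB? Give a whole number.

The shortfall is 97.0 − 82.1 = 14.9 dB, and N units add 10·log₁₀ N, so need 10·log₁₀ N ≥ 14.9.
N ≥ 10^(14.9/10) = 30.903, so N = 31.

31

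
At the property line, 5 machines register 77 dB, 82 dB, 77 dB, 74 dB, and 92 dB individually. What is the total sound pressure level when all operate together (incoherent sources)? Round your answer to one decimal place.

92.7 dB

Incoherent sources combine by intensity addition: L_total = 10·log₁₀(Σ 10^(L_i/10)).
Σ 10^(L/10) = 10^(77/10) + 10^(82/10) + 10^(77/10) + 10^(74/10) + 10^(92/10) = 1.869e+09.
L_total = 10·log₁₀(1.869e+09) = 92.72 dB.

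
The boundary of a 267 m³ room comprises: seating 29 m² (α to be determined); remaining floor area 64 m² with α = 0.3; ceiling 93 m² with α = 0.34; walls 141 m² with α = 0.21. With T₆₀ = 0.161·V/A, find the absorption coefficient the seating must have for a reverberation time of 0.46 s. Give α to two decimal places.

0.45

From T₆₀ = 0.161·V/A, the target T₆₀ = 0.46 s needs A = 0.161·267/0.46 = 93.45 m².
Absorption from the other surfaces = 64·0.3 + 93·0.34 + 141·0.21 = 80.43 m², so the seating must supply 13.02 m² over 29 m².
α = 13.02/29 = 0.449.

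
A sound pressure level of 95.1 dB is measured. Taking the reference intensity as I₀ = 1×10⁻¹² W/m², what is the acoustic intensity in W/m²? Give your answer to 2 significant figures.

I = I₀·10^(L/10) = 10⁻¹² × 10^(95.1/10) = 10^(-2.490).

0.0032 W/m²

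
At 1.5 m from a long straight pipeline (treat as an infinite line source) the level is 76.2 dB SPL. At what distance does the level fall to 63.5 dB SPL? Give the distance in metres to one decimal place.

Line-source spreading drops the level by 10·log₁₀(r₂/r₁); inverting, r₂/r₁ = 10^(ΔL/10).
r₂ = 1.5·10^((76.2−63.5)/10) = 1.5·10^(12.7/10) = 27.93 m.

27.9 m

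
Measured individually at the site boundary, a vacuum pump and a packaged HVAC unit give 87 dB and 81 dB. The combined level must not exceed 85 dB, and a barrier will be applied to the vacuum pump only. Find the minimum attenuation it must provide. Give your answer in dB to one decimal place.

The untreated sources together contribute 10^(81/10) = 1.259e+08, i.e. 81.00 dB.
The limit corresponds to 10^(85/10) = 3.162e+08; subtracting the fixed part leaves 1.903e+08 for the vacuum pump, i.e. 82.80 dB.
So the vacuum pump must be reduced from 87 to 82.80 dB: IL = 4.20 dB.

4.2 dB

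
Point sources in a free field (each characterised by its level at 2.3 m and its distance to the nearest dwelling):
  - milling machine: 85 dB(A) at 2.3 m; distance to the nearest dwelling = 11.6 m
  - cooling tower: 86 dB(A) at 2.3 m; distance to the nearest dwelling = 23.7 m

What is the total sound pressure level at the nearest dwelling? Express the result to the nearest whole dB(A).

72 dB(A)

Apply inverse-square spreading to bring every level to the receiver, then sum 10^(L/10).
milling machine: 85 − 20·log₁₀(11.6/2.3) = 85 − 14.05 = 70.95 dB(A).
cooling tower: 86 − 20·log₁₀(23.7/2.3) = 86 − 20.26 = 65.74 dB(A).
Σ 10^(L/10) = 1.618e+07 → L_total = 10·log₁₀(1.618e+07) = 72.09 dB(A).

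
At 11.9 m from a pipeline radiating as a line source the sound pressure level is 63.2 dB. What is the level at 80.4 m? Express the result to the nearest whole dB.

55 dB

Cylindrical spreading from a line source gives a 10·log₁₀(r₂/r₁) drop.
L₂ = 63.2 − 10·log₁₀(80.4/11.9) = 63.2 − 8.297 = 54.90 dB.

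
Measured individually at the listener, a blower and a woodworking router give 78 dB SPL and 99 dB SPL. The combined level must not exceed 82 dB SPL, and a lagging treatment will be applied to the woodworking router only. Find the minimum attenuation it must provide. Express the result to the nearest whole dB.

19 dB

Fixed contribution from the other source: Σ 10^(L/10) = 10^(78/10) = 6.310e+07 (78.00 dB SPL).
To meet 82 dB SPL overall, the treated woodworking router may contribute at most 10^(82/10) − 6.310e+07 = 9.539e+07, i.e. 79.80 dB SPL.
Required insertion loss = 99 − 79.80 = 19.20 dB.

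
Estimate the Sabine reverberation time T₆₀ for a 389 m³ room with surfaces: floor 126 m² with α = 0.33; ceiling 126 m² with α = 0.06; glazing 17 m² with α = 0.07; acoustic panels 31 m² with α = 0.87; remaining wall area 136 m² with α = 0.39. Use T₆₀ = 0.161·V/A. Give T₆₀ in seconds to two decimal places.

0.48 s

Summing Sᵢαᵢ: 126·0.33 + 126·0.06 + 17·0.07 + 31·0.87 + 136·0.39 = 130.34 m².
T₆₀ = 0.161·V/A = 0.161·389/130.34 = 0.481 s.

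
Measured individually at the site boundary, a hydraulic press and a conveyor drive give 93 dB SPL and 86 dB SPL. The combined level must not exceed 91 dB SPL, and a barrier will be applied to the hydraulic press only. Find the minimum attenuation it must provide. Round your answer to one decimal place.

The untreated sources together contribute 10^(86/10) = 3.981e+08, i.e. 86.00 dB SPL.
To meet 91 dB SPL overall, the treated hydraulic press may contribute at most 10^(91/10) − 3.981e+08 = 8.608e+08, i.e. 89.35 dB SPL.
Required insertion loss = 93 − 89.35 = 3.65 dB.

3.7 dB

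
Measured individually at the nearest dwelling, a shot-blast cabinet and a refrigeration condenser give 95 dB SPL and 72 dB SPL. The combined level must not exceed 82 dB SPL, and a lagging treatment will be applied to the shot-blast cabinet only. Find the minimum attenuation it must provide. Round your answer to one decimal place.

13.5 dB

Everything except the shot-blast cabinet sums to 10^(72/10) = 1.585e+07 in linear terms, 72.00 dB SPL.
The limit corresponds to 10^(82/10) = 1.585e+08; subtracting the fixed part leaves 1.426e+08 for the shot-blast cabinet, i.e. 81.54 dB SPL.
So the shot-blast cabinet must be reduced from 95 to 81.54 dB SPL: IL = 13.46 dB.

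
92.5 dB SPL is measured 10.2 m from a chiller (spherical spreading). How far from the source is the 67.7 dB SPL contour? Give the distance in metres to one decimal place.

177.3 m

Point-source spreading drops the level by 20·log₁₀(r₂/r₁); inverting, r₂/r₁ = 10^(ΔL/20).
r₂ = 10.2·10^((92.5−67.7)/20) = 10.2·10^(24.8/20) = 177.26 m.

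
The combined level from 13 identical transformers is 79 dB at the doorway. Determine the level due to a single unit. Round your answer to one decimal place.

13 equal contributions raise the level by 10·log₁₀ 13 = 11.139 dB, so each unit alone gives 79 − 11.139.

67.9 dB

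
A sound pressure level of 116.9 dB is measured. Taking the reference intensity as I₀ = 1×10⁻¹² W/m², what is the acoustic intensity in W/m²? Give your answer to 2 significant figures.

I = I₀·10^(L/10) = 10⁻¹² × 10^(116.9/10) = 10^(-0.310).

0.49 W/m²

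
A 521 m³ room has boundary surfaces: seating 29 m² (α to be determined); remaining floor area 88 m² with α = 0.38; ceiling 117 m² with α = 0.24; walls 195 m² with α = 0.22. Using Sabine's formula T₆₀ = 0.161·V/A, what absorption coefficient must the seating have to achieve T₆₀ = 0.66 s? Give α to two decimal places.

Required total absorption A = 0.161·521/0.66 = 127.09 m².
Absorption from the other surfaces = 88·0.38 + 117·0.24 + 195·0.22 = 104.42 m², so the seating must supply 22.67 m² over 29 m².
α = 22.67/29 = 0.782.

0.78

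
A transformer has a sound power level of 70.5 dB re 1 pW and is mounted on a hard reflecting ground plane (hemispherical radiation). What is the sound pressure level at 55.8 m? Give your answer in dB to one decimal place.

L_p = L_w − 10·log₁₀(2π·r²) with r = 55.8 m.
2π·r² = 1.956e+04 m², 10·log₁₀ of that is 42.914 dB.
L_p = 70.5 − 42.914 = 27.59 dB.

27.6 dB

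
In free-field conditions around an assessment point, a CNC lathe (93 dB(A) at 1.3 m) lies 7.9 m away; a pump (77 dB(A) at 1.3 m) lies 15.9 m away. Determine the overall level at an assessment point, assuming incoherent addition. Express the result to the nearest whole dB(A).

Propagate each source to the receiver with L = L_ref − 20·log₁₀(r/r_ref), then add intensities.
CNC lathe: 93 − 20·log₁₀(7.9/1.3) = 93 − 15.67 = 77.33 dB(A).
pump: 77 − 20·log₁₀(15.9/1.3) = 77 − 21.75 = 55.25 dB(A).
Σ 10^(L/10) = 5.436e+07 → L_total = 10·log₁₀(5.436e+07) = 77.35 dB(A).

77 dB(A)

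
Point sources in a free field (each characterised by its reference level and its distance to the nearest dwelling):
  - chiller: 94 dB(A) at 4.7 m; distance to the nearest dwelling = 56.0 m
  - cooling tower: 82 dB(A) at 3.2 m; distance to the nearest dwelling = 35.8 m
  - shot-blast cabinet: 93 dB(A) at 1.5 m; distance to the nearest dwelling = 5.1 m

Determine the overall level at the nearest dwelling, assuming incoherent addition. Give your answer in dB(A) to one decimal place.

82.8 dB(A)

Propagate each source to the receiver with L = L_ref − 20·log₁₀(r/r_ref), then add intensities.
chiller: 94 − 20·log₁₀(56.0/4.7) = 94 − 21.52 = 72.48 dB(A).
cooling tower: 82 − 20·log₁₀(35.8/3.2) = 82 − 20.97 = 61.03 dB(A).
shot-blast cabinet: 93 − 20·log₁₀(5.1/1.5) = 93 − 10.63 = 82.37 dB(A).
Σ 10^(L/10) = 1.916e+08 → L_total = 10·log₁₀(1.916e+08) = 82.82 dB(A).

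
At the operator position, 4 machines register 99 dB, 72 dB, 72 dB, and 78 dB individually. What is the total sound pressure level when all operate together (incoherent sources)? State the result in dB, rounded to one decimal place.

For uncorrelated sources the intensities add, so convert each level to linear form, sum, and take 10·log₁₀ of the total.
Σ 10^(L/10) = 10^(99/10) + 10^(72/10) + 10^(72/10) + 10^(78/10) = 8.038e+09.
L_total = 10·log₁₀(8.038e+09) = 99.05 dB.

99.1 dB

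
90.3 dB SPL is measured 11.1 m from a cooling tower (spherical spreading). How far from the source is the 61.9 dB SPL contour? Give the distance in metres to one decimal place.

For a point source L₁ − L₂ = 20·log₁₀(r₂/r₁), so r₂ = r₁·10^((L₁−L₂)/20).
r₂ = 11.1·10^((90.3−61.9)/20) = 11.1·10^(28.4/20) = 291.96 m.

292.0 m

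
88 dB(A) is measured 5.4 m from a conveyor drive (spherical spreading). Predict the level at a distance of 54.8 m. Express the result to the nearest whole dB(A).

68 dB(A)

Point-source attenuation: ΔL = 20·log₁₀(r₂/r₁) = 20·log₁₀(54.8/5.4) = 20.128 dB.
L₂ = 88 − 20·log₁₀(54.8/5.4) = 88 − 20.128 = 67.87 dB(A).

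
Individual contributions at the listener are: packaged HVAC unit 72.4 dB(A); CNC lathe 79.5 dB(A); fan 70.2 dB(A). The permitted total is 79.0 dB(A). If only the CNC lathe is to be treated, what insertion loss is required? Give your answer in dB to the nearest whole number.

2 dB

The untreated sources together contribute 10^(72.4/10) + 10^(70.2/10) = 2.785e+07, i.e. 74.45 dB(A).
To meet 79.0 dB(A) overall, the treated CNC lathe may contribute at most 10^(79.0/10) − 2.785e+07 = 5.158e+07, i.e. 77.13 dB(A).
Required insertion loss = 79.5 − 77.13 = 2.37 dB.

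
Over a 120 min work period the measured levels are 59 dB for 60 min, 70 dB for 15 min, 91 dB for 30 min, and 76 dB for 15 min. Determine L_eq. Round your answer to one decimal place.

85.1 dB

Weight each interval's intensity by its duration and average over T = 120 min:
Σ tᵢ·10^(Lᵢ/10) = 60·10^(59/10) + 15·10^(70/10) + 30·10^(91/10) + 15·10^(76/10) = 3.856e+10.
L_eq = 10·log₁₀(3.856e+10/120) = 85.07 dB.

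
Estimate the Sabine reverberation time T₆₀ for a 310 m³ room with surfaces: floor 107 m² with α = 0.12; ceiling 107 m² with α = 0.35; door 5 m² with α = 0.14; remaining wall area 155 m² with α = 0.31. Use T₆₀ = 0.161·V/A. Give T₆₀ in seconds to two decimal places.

0.50 s

A = Σ Sᵢαᵢ = 107·0.12 + 107·0.35 + 5·0.14 + 155·0.31 = 99.04 m².
T₆₀ = 0.161·V/A = 0.161·310/99.04 = 0.504 s.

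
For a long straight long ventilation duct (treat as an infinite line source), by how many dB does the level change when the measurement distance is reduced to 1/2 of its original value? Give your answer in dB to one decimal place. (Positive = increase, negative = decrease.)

Line-source spreading: ΔL = −10·log₁₀(r₂/r₁).
ΔL = −10·log₁₀(0.5) = +3.01 dB.

+3.0 dB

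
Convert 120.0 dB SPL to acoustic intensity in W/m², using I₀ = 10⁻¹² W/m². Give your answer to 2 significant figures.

1.0 W/m²

I/I₀ = 10^(120.0/10) = 1e+12, so I = 1e+12 × 10⁻¹² W/m².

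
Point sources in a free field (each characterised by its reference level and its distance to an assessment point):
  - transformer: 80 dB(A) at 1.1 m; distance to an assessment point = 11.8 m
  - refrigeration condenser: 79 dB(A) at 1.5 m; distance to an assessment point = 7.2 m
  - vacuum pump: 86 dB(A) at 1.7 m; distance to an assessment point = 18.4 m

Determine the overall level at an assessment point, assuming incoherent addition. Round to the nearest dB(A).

Apply inverse-square spreading to bring every level to the receiver, then sum 10^(L/10).
transformer: 80 − 20·log₁₀(11.8/1.1) = 80 − 20.61 = 59.39 dB(A).
refrigeration condenser: 79 − 20·log₁₀(7.2/1.5) = 79 − 13.62 = 65.38 dB(A).
vacuum pump: 86 − 20·log₁₀(18.4/1.7) = 86 − 20.69 = 65.31 dB(A).
Σ 10^(L/10) = 7.715e+06 → L_total = 10·log₁₀(7.715e+06) = 68.87 dB(A).

69 dB(A)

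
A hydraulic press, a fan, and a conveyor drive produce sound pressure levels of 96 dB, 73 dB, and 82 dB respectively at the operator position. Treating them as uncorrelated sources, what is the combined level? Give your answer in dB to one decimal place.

96.2 dB

Incoherent sources combine by intensity addition: L_total = 10·log₁₀(Σ 10^(L_i/10)).
Σ 10^(L/10) = 10^(96/10) + 10^(73/10) + 10^(82/10) = 4.160e+09.
L_total = 10·log₁₀(4.160e+09) = 96.19 dB.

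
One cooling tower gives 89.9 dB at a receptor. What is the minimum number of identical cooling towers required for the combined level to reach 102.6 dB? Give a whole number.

19

Need L₁ + 10·log₁₀ N ≥ 102.6, i.e. log₁₀ N ≥ 1.27.
N ≥ 10^(12.7/10) = 18.621, so N = 19.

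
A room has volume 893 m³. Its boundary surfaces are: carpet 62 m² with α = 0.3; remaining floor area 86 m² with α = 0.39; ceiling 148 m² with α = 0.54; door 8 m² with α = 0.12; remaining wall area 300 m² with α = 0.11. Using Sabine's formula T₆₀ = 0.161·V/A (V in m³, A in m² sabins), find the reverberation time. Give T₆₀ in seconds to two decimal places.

0.87 s

Total absorption A = 62·0.3 + 86·0.39 + 148·0.54 + 8·0.12 + 300·0.11 = 166.02 m² sabins.
T₆₀ = 0.161 × 893 / 166.02 = 0.866 s.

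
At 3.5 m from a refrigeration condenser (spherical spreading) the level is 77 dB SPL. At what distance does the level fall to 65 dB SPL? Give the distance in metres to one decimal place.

13.9 m

For a point source L₁ − L₂ = 20·log₁₀(r₂/r₁), so r₂ = r₁·10^((L₁−L₂)/20).
r₂ = 3.5·10^((77−65)/20) = 3.5·10^(12.0/20) = 13.93 m.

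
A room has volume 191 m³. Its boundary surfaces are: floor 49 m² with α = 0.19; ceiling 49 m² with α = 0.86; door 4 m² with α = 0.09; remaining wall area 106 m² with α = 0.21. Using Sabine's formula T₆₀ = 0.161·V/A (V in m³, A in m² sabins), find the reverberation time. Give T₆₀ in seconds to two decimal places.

0.42 s

Summing Sᵢαᵢ: 49·0.19 + 49·0.86 + 4·0.09 + 106·0.21 = 74.07 m².
T₆₀ = 0.161 × 191 / 74.07 = 0.415 s.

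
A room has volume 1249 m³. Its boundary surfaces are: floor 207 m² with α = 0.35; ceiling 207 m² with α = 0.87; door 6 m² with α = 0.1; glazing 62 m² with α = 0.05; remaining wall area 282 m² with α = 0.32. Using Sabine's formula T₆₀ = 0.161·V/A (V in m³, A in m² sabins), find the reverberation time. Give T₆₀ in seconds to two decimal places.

Summing Sᵢαᵢ: 207·0.35 + 207·0.87 + 6·0.1 + 62·0.05 + 282·0.32 = 346.48 m².
T₆₀ = 0.161·V/A = 0.161·1249/346.48 = 0.580 s.

0.58 s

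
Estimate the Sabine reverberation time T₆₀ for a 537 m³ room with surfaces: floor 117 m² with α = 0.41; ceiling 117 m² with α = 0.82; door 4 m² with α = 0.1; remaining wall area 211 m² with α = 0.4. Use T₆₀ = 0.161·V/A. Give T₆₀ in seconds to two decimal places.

Total absorption A = 117·0.41 + 117·0.82 + 4·0.1 + 211·0.4 = 228.71 m² sabins.
T₆₀ = 0.161·V/A = 0.161·537/228.71 = 0.378 s.

0.38 s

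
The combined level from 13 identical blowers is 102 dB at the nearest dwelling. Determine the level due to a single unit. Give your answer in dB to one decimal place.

Dividing the total intensity by 13 lowers the level by 10·log₁₀ 13 = 11.139 dB: L₁ = 102 − 11.139.

90.9 dB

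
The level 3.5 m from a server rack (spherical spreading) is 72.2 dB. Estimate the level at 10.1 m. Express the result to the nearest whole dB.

Spherical spreading from a point source gives a 20·log₁₀(r₂/r₁) drop.
L₂ = 72.2 − 20·log₁₀(10.1/3.5) = 72.2 − 9.205 = 62.99 dB.

63 dB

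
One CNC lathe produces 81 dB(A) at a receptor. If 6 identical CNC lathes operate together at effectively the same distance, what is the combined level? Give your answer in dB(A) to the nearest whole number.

With 6 equal, uncorrelated contributions the intensity is 6× that of one unit, giving a rise of 10·log₁₀ 6.
L_total = 81 + 10·log₁₀(6) = 81 + 7.782 = 88.78 dB(A).

89 dB(A)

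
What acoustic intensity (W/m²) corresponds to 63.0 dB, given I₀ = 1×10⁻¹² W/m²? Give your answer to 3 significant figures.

L = 10·log₁₀(I/I₀) ⇒ I = I₀·10^(L/10) = 10⁻¹² × 10^6.30.

2.00e-06 W/m²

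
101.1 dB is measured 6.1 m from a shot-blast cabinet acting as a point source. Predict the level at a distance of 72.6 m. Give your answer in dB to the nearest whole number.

For a point source, L₂ = L₁ − 20·log₁₀(r₂/r₁).
L₂ = 101.1 − 20·log₁₀(72.6/6.1) = 101.1 − 21.512 = 79.59 dB.

80 dB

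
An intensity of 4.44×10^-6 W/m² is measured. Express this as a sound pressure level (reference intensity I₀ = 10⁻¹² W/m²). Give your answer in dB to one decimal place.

66.5 dB

I/I₀ = 4.44×10^-6/10⁻¹² = 4.44×10^6, and L = 10·log₁₀(I/I₀).
L = 10·(0.6474 + 6) = 66.47 dB.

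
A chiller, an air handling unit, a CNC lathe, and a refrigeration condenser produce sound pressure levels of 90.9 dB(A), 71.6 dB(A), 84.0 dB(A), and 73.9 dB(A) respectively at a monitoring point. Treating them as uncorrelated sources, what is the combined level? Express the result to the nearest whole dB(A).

Incoherent sources combine by intensity addition: L_total = 10·log₁₀(Σ 10^(L_i/10)).
Σ 10^(L/10) = 10^(90.9/10) + 10^(71.6/10) + 10^(84.0/10) + 10^(73.9/10) = 1.520e+09.
L_total = 10·log₁₀(1.520e+09) = 91.82 dB(A).

92 dB(A)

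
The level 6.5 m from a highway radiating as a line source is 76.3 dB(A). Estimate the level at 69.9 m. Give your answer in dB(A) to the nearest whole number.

66 dB(A)

Line-source attenuation: ΔL = 10·log₁₀(r₂/r₁) = 10·log₁₀(69.9/6.5) = 10.316 dB.
L₂ = 76.3 − 10·log₁₀(69.9/6.5) = 76.3 − 10.316 = 65.98 dB(A).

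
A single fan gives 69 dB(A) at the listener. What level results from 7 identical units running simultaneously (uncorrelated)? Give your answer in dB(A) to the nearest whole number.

N identical incoherent sources raise the level by 10·log₁₀ N.
L_total = 69 + 10·log₁₀(7) = 69 + 8.451 = 77.45 dB(A).

77 dB(A)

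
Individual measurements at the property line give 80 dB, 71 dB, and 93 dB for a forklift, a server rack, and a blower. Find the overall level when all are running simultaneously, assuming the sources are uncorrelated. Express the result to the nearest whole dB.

Incoherent sources combine by intensity addition: L_total = 10·log₁₀(Σ 10^(L_i/10)).
Σ 10^(L/10) = 10^(80/10) + 10^(71/10) + 10^(93/10) = 2.108e+09.
L_total = 10·log₁₀(2.108e+09) = 93.24 dB.

93 dB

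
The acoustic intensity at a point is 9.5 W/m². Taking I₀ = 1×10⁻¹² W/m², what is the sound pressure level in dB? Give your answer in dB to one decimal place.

129.8 dB

Dividing by I₀ shifts the exponent by 12: I/I₀ = 9.5×10^12.
L = 10·(0.9777 + 12) = 129.78 dB.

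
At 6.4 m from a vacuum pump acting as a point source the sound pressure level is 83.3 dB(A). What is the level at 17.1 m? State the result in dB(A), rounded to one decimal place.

74.8 dB(A)

For a point source, L₂ = L₁ − 20·log₁₀(r₂/r₁).
L₂ = 83.3 − 20·log₁₀(17.1/6.4) = 83.3 − 8.536 = 74.76 dB(A).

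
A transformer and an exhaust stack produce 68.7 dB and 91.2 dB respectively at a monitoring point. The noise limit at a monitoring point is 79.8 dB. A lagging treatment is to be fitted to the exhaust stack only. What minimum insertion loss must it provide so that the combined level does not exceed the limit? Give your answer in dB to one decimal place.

11.8 dB

The untreated sources together contribute 10^(68.7/10) = 7.413e+06, i.e. 68.70 dB.
To meet 79.8 dB overall, the treated exhaust stack may contribute at most 10^(79.8/10) − 7.413e+06 = 8.809e+07, i.e. 79.45 dB.
So the exhaust stack must be reduced from 91.2 to 79.45 dB: IL = 11.75 dB.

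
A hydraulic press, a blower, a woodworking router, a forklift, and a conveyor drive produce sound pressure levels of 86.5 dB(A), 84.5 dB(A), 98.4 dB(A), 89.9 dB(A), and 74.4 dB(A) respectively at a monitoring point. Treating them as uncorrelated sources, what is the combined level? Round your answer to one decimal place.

99.4 dB(A)

Incoherent sources combine by intensity addition: L_total = 10·log₁₀(Σ 10^(L_i/10)).
Σ 10^(L/10) = 10^(86.5/10) + 10^(84.5/10) + 10^(98.4/10) + 10^(89.9/10) + 10^(74.4/10) = 8.652e+09.
L_total = 10·log₁₀(8.652e+09) = 99.37 dB(A).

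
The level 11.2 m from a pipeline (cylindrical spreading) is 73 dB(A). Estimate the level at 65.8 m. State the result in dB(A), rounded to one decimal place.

Cylindrical spreading from a line source gives a 10·log₁₀(r₂/r₁) drop.
L₂ = 73 − 10·log₁₀(65.8/11.2) = 73 − 7.690 = 65.31 dB(A).

65.3 dB(A)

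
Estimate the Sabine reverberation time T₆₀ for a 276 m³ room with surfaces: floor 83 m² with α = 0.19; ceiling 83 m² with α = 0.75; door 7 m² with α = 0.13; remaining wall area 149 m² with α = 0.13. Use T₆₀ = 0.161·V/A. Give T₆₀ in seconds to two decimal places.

Summing Sᵢαᵢ: 83·0.19 + 83·0.75 + 7·0.13 + 149·0.13 = 98.30 m².
T₆₀ = 0.161·V/A = 0.161·276/98.30 = 0.452 s.

0.45 s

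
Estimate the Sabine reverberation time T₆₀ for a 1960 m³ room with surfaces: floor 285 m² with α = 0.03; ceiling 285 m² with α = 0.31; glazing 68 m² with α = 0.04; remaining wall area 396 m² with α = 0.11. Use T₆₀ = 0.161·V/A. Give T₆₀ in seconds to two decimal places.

2.20 s

Total absorption A = 285·0.03 + 285·0.31 + 68·0.04 + 396·0.11 = 143.18 m² sabins.
T₆₀ = 0.161·V/A = 0.161·1960/143.18 = 2.204 s.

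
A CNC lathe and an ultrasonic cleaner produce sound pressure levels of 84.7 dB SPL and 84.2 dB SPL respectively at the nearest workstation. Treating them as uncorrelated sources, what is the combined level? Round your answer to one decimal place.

87.5 dB SPL

For uncorrelated sources the intensities add, so convert each level to linear form, sum, and take 10·log₁₀ of the total.
Σ 10^(L/10) = 10^(84.7/10) + 10^(84.2/10) = 5.581e+08.
L_total = 10·log₁₀(5.581e+08) = 87.47 dB SPL.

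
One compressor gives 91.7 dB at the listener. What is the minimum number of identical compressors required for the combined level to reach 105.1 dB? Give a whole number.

The shortfall is 105.1 − 91.7 = 13.4 dB, and N units add 10·log₁₀ N, so need 10·log₁₀ N ≥ 13.4.
N ≥ 10^(13.4/10) = 21.878, so N = 22.

22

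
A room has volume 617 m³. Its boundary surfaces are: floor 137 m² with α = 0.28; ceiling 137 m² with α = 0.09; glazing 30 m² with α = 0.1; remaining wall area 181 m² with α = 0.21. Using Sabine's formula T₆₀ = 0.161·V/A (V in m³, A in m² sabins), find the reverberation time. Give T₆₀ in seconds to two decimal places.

1.08 s

A = Σ Sᵢαᵢ = 137·0.28 + 137·0.09 + 30·0.1 + 181·0.21 = 91.70 m².
T₆₀ = 0.161·V/A = 0.161·617/91.70 = 1.083 s.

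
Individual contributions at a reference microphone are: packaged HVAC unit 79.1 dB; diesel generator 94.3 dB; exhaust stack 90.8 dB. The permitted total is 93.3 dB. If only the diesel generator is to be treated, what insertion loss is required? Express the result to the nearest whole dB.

5 dB

The untreated sources together contribute 10^(79.1/10) + 10^(90.8/10) = 1.284e+09, i.e. 91.08 dB.
To meet 93.3 dB overall, the treated diesel generator may contribute at most 10^(93.3/10) − 1.284e+09 = 8.544e+08, i.e. 89.32 dB.
So the diesel generator must be reduced from 94.3 to 89.32 dB: IL = 4.98 dB.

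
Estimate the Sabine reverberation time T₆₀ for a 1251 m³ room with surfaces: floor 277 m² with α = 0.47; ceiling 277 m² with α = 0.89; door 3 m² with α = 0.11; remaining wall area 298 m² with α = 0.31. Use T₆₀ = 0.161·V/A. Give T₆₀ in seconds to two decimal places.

A = Σ Sᵢαᵢ = 277·0.47 + 277·0.89 + 3·0.11 + 298·0.31 = 469.43 m².
T₆₀ = 0.161 × 1251 / 469.43 = 0.429 s.

0.43 s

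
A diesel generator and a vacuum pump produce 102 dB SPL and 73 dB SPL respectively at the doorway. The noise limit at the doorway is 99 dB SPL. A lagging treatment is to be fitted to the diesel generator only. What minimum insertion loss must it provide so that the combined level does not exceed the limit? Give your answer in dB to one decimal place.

Everything except the diesel generator sums to 10^(73/10) = 1.995e+07 in linear terms, 73.00 dB SPL.
The limit corresponds to 10^(99/10) = 7.943e+09; subtracting the fixed part leaves 7.923e+09 for the diesel generator, i.e. 98.99 dB SPL.
So the diesel generator must be reduced from 102 to 98.99 dB SPL: IL = 3.01 dB.

3.0 dB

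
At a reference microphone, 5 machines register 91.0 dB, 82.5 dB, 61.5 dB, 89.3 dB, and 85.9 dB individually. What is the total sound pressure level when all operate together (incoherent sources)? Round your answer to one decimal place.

Incoherent sources combine by intensity addition: L_total = 10·log₁₀(Σ 10^(L_i/10)).
Σ 10^(L/10) = 10^(91.0/10) + 10^(82.5/10) + 10^(61.5/10) + 10^(89.3/10) + 10^(85.9/10) = 2.678e+09.
L_total = 10·log₁₀(2.678e+09) = 94.28 dB.

94.3 dB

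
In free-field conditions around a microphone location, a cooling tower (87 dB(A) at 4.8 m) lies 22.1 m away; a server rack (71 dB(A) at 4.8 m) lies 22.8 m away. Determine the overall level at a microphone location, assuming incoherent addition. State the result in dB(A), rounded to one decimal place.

73.8 dB(A)

First find each source's level at the receiver (point-source: −20·log₁₀(r/r_ref)), then combine on an intensity basis.
cooling tower: 87 − 20·log₁₀(22.1/4.8) = 87 − 13.26 = 73.74 dB(A).
server rack: 71 − 20·log₁₀(22.8/4.8) = 71 − 13.53 = 57.47 dB(A).
Σ 10^(L/10) = 2.420e+07 → L_total = 10·log₁₀(2.420e+07) = 73.84 dB(A).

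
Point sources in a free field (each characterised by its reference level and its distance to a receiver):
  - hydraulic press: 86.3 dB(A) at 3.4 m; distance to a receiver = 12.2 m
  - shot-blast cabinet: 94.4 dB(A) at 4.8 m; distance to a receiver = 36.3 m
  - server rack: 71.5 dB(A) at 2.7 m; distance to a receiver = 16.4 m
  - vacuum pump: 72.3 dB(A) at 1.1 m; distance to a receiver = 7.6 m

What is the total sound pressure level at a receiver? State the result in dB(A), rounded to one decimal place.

Apply inverse-square spreading to bring every level to the receiver, then sum 10^(L/10).
hydraulic press: 86.3 − 20·log₁₀(12.2/3.4) = 86.3 − 11.10 = 75.20 dB(A).
shot-blast cabinet: 94.4 − 20·log₁₀(36.3/4.8) = 94.4 − 17.57 = 76.83 dB(A).
server rack: 71.5 − 20·log₁₀(16.4/2.7) = 71.5 − 15.67 = 55.83 dB(A).
vacuum pump: 72.3 − 20·log₁₀(7.6/1.1) = 72.3 − 16.79 = 55.51 dB(A).
Σ 10^(L/10) = 8.203e+07 → L_total = 10·log₁₀(8.203e+07) = 79.14 dB(A).

79.1 dB(A)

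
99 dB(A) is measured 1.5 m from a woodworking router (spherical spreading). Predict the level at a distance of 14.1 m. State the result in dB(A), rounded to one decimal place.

Spherical spreading from a point source gives a 20·log₁₀(r₂/r₁) drop.
L₂ = 99 − 20·log₁₀(14.1/1.5) = 99 − 19.463 = 79.54 dB(A).

79.5 dB(A)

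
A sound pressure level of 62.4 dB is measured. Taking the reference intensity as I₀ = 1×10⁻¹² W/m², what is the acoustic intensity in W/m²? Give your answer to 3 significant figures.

I/I₀ = 10^(62.4/10) = 1.738e+06, so I = 1.738e+06 × 10⁻¹² W/m².

1.74e-06 W/m²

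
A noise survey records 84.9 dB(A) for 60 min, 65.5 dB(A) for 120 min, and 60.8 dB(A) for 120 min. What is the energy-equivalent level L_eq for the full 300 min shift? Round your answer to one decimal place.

78.0 dB(A)

The energy average is taken in the linear domain: L_eq = 10·log₁₀[(Σ tᵢ·10^(Lᵢ/10))/T], T = 300 min.
Σ tᵢ·10^(Lᵢ/10) = 60·10^(84.9/10) + 120·10^(65.5/10) + 120·10^(60.8/10) = 1.911e+10.
L_eq = 10·log₁₀(1.911e+10/300) = 78.04 dB(A).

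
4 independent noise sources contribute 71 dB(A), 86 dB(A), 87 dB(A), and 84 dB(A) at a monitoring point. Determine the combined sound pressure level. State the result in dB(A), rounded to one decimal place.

90.7 dB(A)

For uncorrelated sources the intensities add, so convert each level to linear form, sum, and take 10·log₁₀ of the total.
Σ 10^(L/10) = 10^(71/10) + 10^(86/10) + 10^(87/10) + 10^(84/10) = 1.163e+09.
L_total = 10·log₁₀(1.163e+09) = 90.66 dB(A).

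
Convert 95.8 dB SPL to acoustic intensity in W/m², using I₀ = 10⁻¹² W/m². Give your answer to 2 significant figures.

0.0038 W/m²

I = I₀·10^(L/10) = 10⁻¹² × 10^(95.8/10) = 10^(-2.420).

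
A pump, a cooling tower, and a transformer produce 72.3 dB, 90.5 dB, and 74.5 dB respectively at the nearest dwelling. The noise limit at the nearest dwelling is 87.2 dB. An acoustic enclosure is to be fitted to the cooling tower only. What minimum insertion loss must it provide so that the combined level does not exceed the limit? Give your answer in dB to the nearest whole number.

Fixed contribution from the other sources: Σ 10^(L/10) = 10^(72.3/10) + 10^(74.5/10) = 4.517e+07 (76.55 dB).
The limit corresponds to 10^(87.2/10) = 5.248e+08; subtracting the fixed part leaves 4.796e+08 for the cooling tower, i.e. 86.81 dB.
Required insertion loss = 90.5 − 86.81 = 3.69 dB.

4 dB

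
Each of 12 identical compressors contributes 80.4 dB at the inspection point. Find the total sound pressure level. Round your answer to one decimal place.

L_total = L₁ + 10·log₁₀ N for N identical incoherent sources.
L_total = 80.4 + 10·log₁₀(12) = 80.4 + 10.792 = 91.19 dB.

91.2 dB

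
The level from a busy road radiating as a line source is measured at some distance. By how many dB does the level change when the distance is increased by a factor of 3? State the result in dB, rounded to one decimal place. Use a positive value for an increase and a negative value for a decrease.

-4.8 dB

With cylindrical spreading the level changes by −10·log₁₀(r₂/r₁).
ΔL = −10·log₁₀(3) = -4.77 dB.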